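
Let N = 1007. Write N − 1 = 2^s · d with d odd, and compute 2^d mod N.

1007 − 1 = 1006 = 2^1 · 503, so d = 503.
2^1 ≡ 2 (mod 1007)
2^2 ≡ 2^2 = 4 ≡ 4 (mod 1007)
2^4 ≡ 4^2 = 16 ≡ 16 (mod 1007)
2^8 ≡ 16^2 = 256 ≡ 256 (mod 1007)
2^16 ≡ 256^2 = 65536 ≡ 81 (mod 1007)
2^32 ≡ 81^2 = 6561 ≡ 519 (mod 1007)
2^64 ≡ 519^2 = 269361 ≡ 492 (mod 1007)
2^128 ≡ 492^2 = 242064 ≡ 384 (mod 1007)
2^256 ≡ 384^2 = 147456 ≡ 434 (mod 1007)
503 = 256 + 128 + 64 + 32 + 16 + 4 + 2 + 1 in binary powers of 2.
So 2^503 ≡ 434 · 384 · 492 · 519 · 81 · 16 · 4 · 2 ≡ 124 (mod 1007).
Squaring chain: 124; never reaches −1, so base 2 is a Miller–Rabin witness that 1007 is composite.

124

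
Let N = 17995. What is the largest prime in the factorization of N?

61

17995 = 5 · 3599
3599 = 59 · 61
61 is prime.
So 17995 = 5 · 59 · 61; the largest prime factor is 61.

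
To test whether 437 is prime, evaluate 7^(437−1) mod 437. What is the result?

7^1 ≡ 7 (mod 437)
7^2 ≡ 7^2 = 49 ≡ 49 (mod 437)
7^4 ≡ 49^2 = 2401 ≡ 216 (mod 437)
7^8 ≡ 216^2 = 46656 ≡ 334 (mod 437)
7^16 ≡ 334^2 = 111556 ≡ 121 (mod 437)
7^32 ≡ 121^2 = 14641 ≡ 220 (mod 437)
7^64 ≡ 220^2 = 48400 ≡ 330 (mod 437)
7^128 ≡ 330^2 = 108900 ≡ 87 (mod 437)
7^256 ≡ 87^2 = 7569 ≡ 140 (mod 437)
436 = 256 + 128 + 32 + 16 + 4 in binary powers of 2.
So 7^436 ≡ 140 · 87 · 220 · 121 · 216 ≡ 64 (mod 437).
Since 64 ≠ 1, base 7 is a Fermat witness: 437 is composite.

64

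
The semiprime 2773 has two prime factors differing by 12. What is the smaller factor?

Since p = q + 12, we have 2773 = q(q + 12), so q² + 12q − 2773 = 0.
Discriminant: 12² + 4·2773 = 144 + 11092 = 11236; √11236 = 106.
q = (−12 + 106)/2 = 47, and p = q + 12 = 59.
Check: 47 · 59 = 2773.

47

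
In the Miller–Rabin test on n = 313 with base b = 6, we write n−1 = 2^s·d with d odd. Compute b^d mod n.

25

313 − 1 = 312 = 2^3 · 39, so d = 39.
6^1 ≡ 6 (mod 313)
6^2 ≡ 6^2 = 36 ≡ 36 (mod 313)
6^4 ≡ 36^2 = 1296 ≡ 44 (mod 313)
6^8 ≡ 44^2 = 1936 ≡ 58 (mod 313)
6^16 ≡ 58^2 = 3364 ≡ 234 (mod 313)
6^32 ≡ 234^2 = 54756 ≡ 294 (mod 313)
39 = 32 + 4 + 2 + 1 in binary powers of 2.
So 6^39 ≡ 294 · 44 · 36 · 6 ≡ 25 (mod 313).
Squaring chain: 25 → 312 → 1; reaches −1, so base 6 does not prove 313 composite.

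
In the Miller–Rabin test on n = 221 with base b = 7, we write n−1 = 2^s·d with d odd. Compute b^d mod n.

97

221 − 1 = 220 = 2^2 · 55, so d = 55.
7^1 ≡ 7 (mod 221)
7^2 ≡ 7^2 = 49 ≡ 49 (mod 221)
7^4 ≡ 49^2 = 2401 ≡ 191 (mod 221)
7^8 ≡ 191^2 = 36481 ≡ 16 (mod 221)
7^16 ≡ 16^2 = 256 ≡ 35 (mod 221)
7^32 ≡ 35^2 = 1225 ≡ 120 (mod 221)
55 = 32 + 16 + 4 + 2 + 1 in binary powers of 2.
So 7^55 ≡ 120 · 35 · 191 · 49 · 7 ≡ 97 (mod 221).
Squaring chain: 97 → 127; never reaches −1, so base 7 is a Miller–Rabin witness that 221 is composite.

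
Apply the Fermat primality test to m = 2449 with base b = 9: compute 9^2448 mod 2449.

1721

9^1 ≡ 9 (mod 2449)
9^2 ≡ 9^2 = 81 ≡ 81 (mod 2449)
9^4 ≡ 81^2 = 6561 ≡ 1663 (mod 2449)
9^8 ≡ 1663^2 = 2765569 ≡ 648 (mod 2449)
9^16 ≡ 648^2 = 419904 ≡ 1125 (mod 2449)
9^32 ≡ 1125^2 = 1265625 ≡ 1941 (mod 2449)
9^64 ≡ 1941^2 = 3767481 ≡ 919 (mod 2449)
9^128 ≡ 919^2 = 844561 ≡ 2105 (mod 2449)
9^256 ≡ 2105^2 = 4431025 ≡ 784 (mod 2449)
9^512 ≡ 784^2 = 614656 ≡ 2406 (mod 2449)
9^1024 ≡ 2406^2 = 5788836 ≡ 1849 (mod 2449)
9^2048 ≡ 1849^2 = 3418801 ≡ 2446 (mod 2449)
2448 = 2048 + 256 + 128 + 16 in binary powers of 2.
So 9^2448 ≡ 2446 · 784 · 2105 · 1125 ≡ 1721 (mod 2449).
Since 1721 ≠ 1, base 9 is a Fermat witness: 2449 is composite.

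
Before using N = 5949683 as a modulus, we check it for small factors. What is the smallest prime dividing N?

5949683 is odd.
Digit sum 44, not divisible by 3.
Ends in 3: not divisible by 5.
7: 5949683 = 7·849954 + 5
11: 5949683 = 11·540880 + 3
13: 5949683 = 13·457667 + 12
17: 5949683 = 17·349981 + 6
19: 5949683 = 19·313141 + 4
23: 5949683 = 23·258681 + 20
29: 5949683 = 29·205161 + 14
31: 5949683 = 31·191925 + 8
37: 5949683 = 37·160802 + 9
41: 5949683 = 41·145114 + 9
43: 5949683 = 43·138364 + 31
47: 5949683 = 47·126589

47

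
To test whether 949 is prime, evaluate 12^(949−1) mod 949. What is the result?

794

12^1 ≡ 12 (mod 949)
12^2 ≡ 12^2 = 144 ≡ 144 (mod 949)
12^4 ≡ 144^2 = 20736 ≡ 807 (mod 949)
12^8 ≡ 807^2 = 651249 ≡ 235 (mod 949)
12^16 ≡ 235^2 = 55225 ≡ 183 (mod 949)
12^32 ≡ 183^2 = 33489 ≡ 274 (mod 949)
12^64 ≡ 274^2 = 75076 ≡ 105 (mod 949)
12^128 ≡ 105^2 = 11025 ≡ 586 (mod 949)
12^256 ≡ 586^2 = 343396 ≡ 807 (mod 949)
12^512 ≡ 807^2 = 651249 ≡ 235 (mod 949)
948 = 512 + 256 + 128 + 32 + 16 + 4 in binary powers of 2.
So 12^948 ≡ 235 · 807 · 586 · 274 · 183 · 807 ≡ 794 (mod 949).
Since 794 ≠ 1, base 12 is a Fermat witness: 949 is composite.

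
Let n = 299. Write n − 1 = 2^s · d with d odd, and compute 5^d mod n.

291

299 − 1 = 298 = 2^1 · 149, so d = 149.
5^1 ≡ 5 (mod 299)
5^2 ≡ 5^2 = 25 ≡ 25 (mod 299)
5^4 ≡ 25^2 = 625 ≡ 27 (mod 299)
5^8 ≡ 27^2 = 729 ≡ 131 (mod 299)
5^16 ≡ 131^2 = 17161 ≡ 118 (mod 299)
5^32 ≡ 118^2 = 13924 ≡ 170 (mod 299)
5^64 ≡ 170^2 = 28900 ≡ 196 (mod 299)
5^128 ≡ 196^2 = 38416 ≡ 144 (mod 299)
149 = 128 + 16 + 4 + 1 in binary powers of 2.
So 5^149 ≡ 144 · 118 · 27 · 5 ≡ 291 (mod 299).
Squaring chain: 291; never reaches −1, so base 5 is a Miller–Rabin witness that 299 is composite.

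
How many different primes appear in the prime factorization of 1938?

1938 = 2 · 969
969 = 3 · 323
323 = 17 · 19
1938 = 2 · 3 · 17 · 19, which has 4 distinct prime factors.

4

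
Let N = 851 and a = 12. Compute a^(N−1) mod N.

164

12^1 ≡ 12 (mod 851)
12^2 ≡ 12^2 = 144 ≡ 144 (mod 851)
12^4 ≡ 144^2 = 20736 ≡ 312 (mod 851)
12^8 ≡ 312^2 = 97344 ≡ 330 (mod 851)
12^16 ≡ 330^2 = 108900 ≡ 823 (mod 851)
12^32 ≡ 823^2 = 677329 ≡ 784 (mod 851)
12^64 ≡ 784^2 = 614656 ≡ 234 (mod 851)
12^128 ≡ 234^2 = 54756 ≡ 292 (mod 851)
12^256 ≡ 292^2 = 85264 ≡ 164 (mod 851)
12^512 ≡ 164^2 = 26896 ≡ 515 (mod 851)
850 = 512 + 256 + 64 + 16 + 2 in binary powers of 2.
So 12^850 ≡ 515 · 164 · 234 · 823 · 144 ≡ 164 (mod 851).
Since 164 ≠ 1, base 12 is a Fermat witness: 851 is composite.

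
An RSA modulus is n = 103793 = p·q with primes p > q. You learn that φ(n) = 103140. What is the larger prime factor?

383

φ(n) = (p−1)(q−1) = n − (p+q) + 1, so p + q = 103793 − 103140 + 1 = 654.
p and q are the roots of t² − 654t + 103793 = 0.
Discriminant: 654² − 4·103793 = 427716 − 415172 = 12544; √12544 = 112.
q = (654 − 112)/2 = 271, p = (654 + 112)/2 = 383.
Check: 271 · 383 = 103793.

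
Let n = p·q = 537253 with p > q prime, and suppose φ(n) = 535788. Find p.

φ(n) = (p−1)(q−1) = n − (p+q) + 1, so p + q = 537253 − 535788 + 1 = 1466.
p and q are the roots of t² − 1466t + 537253 = 0.
Discriminant: 1466² − 4·537253 = 2149156 − 2149012 = 144; √144 = 12.
q = (1466 − 12)/2 = 727, p = (1466 + 12)/2 = 739.
Check: 727 · 739 = 537253.

739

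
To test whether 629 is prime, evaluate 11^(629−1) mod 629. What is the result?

174

11^1 ≡ 11 (mod 629)
11^2 ≡ 11^2 = 121 ≡ 121 (mod 629)
11^4 ≡ 121^2 = 14641 ≡ 174 (mod 629)
11^8 ≡ 174^2 = 30276 ≡ 84 (mod 629)
11^16 ≡ 84^2 = 7056 ≡ 137 (mod 629)
11^32 ≡ 137^2 = 18769 ≡ 528 (mod 629)
11^64 ≡ 528^2 = 278784 ≡ 137 (mod 629)
11^128 ≡ 137^2 = 18769 ≡ 528 (mod 629)
11^256 ≡ 528^2 = 278784 ≡ 137 (mod 629)
11^512 ≡ 137^2 = 18769 ≡ 528 (mod 629)
628 = 512 + 64 + 32 + 16 + 4 in binary powers of 2.
So 11^628 ≡ 528 · 137 · 528 · 137 · 174 ≡ 174 (mod 629).
Since 174 ≠ 1, base 11 is a Fermat witness: 629 is composite.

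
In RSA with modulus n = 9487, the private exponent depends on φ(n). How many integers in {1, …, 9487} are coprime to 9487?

9256

Factor: 9487 = 53 · 179.
φ(9487) = (53−1) · (179−1) = 52 · 178 = 9256.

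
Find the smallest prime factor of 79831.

79831 is odd.
Digit sum 28, not divisible by 3.
Ends in 1: not divisible by 5.
7: 79831 = 7·11404 + 3
11: 79831 = 11·7257 + 4
13: 79831 = 13·6140 + 11
17: 79831 = 17·4695 + 16
19: 79831 = 19·4201 + 12
23: 79831 = 23·3470 + 21
29: 79831 = 29·2752 + 23
31: 79831 = 31·2575 + 6
37: 79831 = 37·2157 + 22
41: 79831 = 41·1947 + 4
43: 79831 = 43·1856 + 23
47: 79831 = 47·1698 + 25
53: 79831 = 53·1506 + 13
59: 79831 = 59·1353 + 4
61: 79831 = 61·1308 + 43
67: 79831 = 67·1191 + 34
71: 79831 = 71·1124 + 27
73: 79831 = 73·1093 + 42
79: 79831 = 79·1010 + 41
83: 79831 = 83·961 + 68
89: 79831 = 89·896 + 87
97: 79831 = 97·823

97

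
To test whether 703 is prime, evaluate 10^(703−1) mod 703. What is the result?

10^1 ≡ 10 (mod 703)
10^2 ≡ 10^2 = 100 ≡ 100 (mod 703)
10^4 ≡ 100^2 = 10000 ≡ 158 (mod 703)
10^8 ≡ 158^2 = 24964 ≡ 359 (mod 703)
10^16 ≡ 359^2 = 128881 ≡ 232 (mod 703)
10^32 ≡ 232^2 = 53824 ≡ 396 (mod 703)
10^64 ≡ 396^2 = 156816 ≡ 47 (mod 703)
10^128 ≡ 47^2 = 2209 ≡ 100 (mod 703)
10^256 ≡ 100^2 = 10000 ≡ 158 (mod 703)
10^512 ≡ 158^2 = 24964 ≡ 359 (mod 703)
702 = 512 + 128 + 32 + 16 + 8 + 4 + 2 in binary powers of 2.
So 10^702 ≡ 359 · 100 · 396 · 232 · 359 · 158 · 100 ≡ 1 (mod 703).
Since the result is 1, base 10 gives no evidence that 703 is composite.

1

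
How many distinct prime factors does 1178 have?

3

1178 = 2 · 589
589 = 19 · 31
1178 = 2 · 19 · 31, which has 3 distinct prime factors.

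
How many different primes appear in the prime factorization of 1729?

3

1729 = 7 · 247
247 = 13 · 19
1729 = 7 · 13 · 19, which has 3 distinct prime factors.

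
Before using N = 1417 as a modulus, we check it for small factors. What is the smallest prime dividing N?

13

1417 is odd.
Digit sum 13, not divisible by 3.
Ends in 7: not divisible by 5.
7: 1417 = 7·202 + 3
11: 1417 = 11·128 + 9
13: 1417 = 13·109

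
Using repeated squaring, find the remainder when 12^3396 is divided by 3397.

12^1 ≡ 12 (mod 3397)
12^2 ≡ 12^2 = 144 ≡ 144 (mod 3397)
12^4 ≡ 144^2 = 20736 ≡ 354 (mod 3397)
12^8 ≡ 354^2 = 125316 ≡ 3024 (mod 3397)
12^16 ≡ 3024^2 = 9144576 ≡ 3249 (mod 3397)
12^32 ≡ 3249^2 = 10556001 ≡ 1522 (mod 3397)
12^64 ≡ 1522^2 = 2316484 ≡ 3127 (mod 3397)
12^128 ≡ 3127^2 = 9778129 ≡ 1563 (mod 3397)
12^256 ≡ 1563^2 = 2442969 ≡ 526 (mod 3397)
12^512 ≡ 526^2 = 276676 ≡ 1519 (mod 3397)
12^1024 ≡ 1519^2 = 2307361 ≡ 798 (mod 3397)
12^2048 ≡ 798^2 = 636804 ≡ 1565 (mod 3397)
3396 = 2048 + 1024 + 256 + 64 + 4 in binary powers of 2.
So 12^3396 ≡ 1565 · 798 · 526 · 3127 · 354 ≡ 1116 (mod 3397).
Since 1116 ≠ 1, base 12 is a Fermat witness: 3397 is composite.

1116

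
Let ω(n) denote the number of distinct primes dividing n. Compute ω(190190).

190190 = 2 · 95095
95095 = 5 · 19019
19019 = 7 · 2717
2717 = 11 · 247
247 = 13 · 19
190190 = 2 · 5 · 7 · 11 · 13 · 19, which has 6 distinct prime factors.

6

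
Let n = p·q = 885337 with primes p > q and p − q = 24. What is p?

953

Since p = q + 24, we have 885337 = q(q + 24), so q² + 24q − 885337 = 0.
Discriminant: 24² + 4·885337 = 576 + 3541348 = 3541924; √3541924 = 1882.
q = (−24 + 1882)/2 = 929, and p = q + 24 = 953.
Check: 929 · 953 = 885337.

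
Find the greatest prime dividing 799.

47

799 = 17 · 47
47 is prime.
So 799 = 17 · 47; the largest prime factor is 47.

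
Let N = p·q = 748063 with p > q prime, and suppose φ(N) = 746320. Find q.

761

φ(n) = (p−1)(q−1) = n − (p+q) + 1, so p + q = 748063 − 746320 + 1 = 1744.
p and q are the roots of t² − 1744t + 748063 = 0.
Discriminant: 1744² − 4·748063 = 3041536 − 2992252 = 49284; √49284 = 222.
q = (1744 − 222)/2 = 761, p = (1744 + 222)/2 = 983.
Check: 761 · 983 = 748063.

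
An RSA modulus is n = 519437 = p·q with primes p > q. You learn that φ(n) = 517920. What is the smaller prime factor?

φ(n) = (p−1)(q−1) = n − (p+q) + 1, so p + q = 519437 − 517920 + 1 = 1518.
p and q are the roots of t² − 1518t + 519437 = 0.
Discriminant: 1518² − 4·519437 = 2304324 − 2077748 = 226576; √226576 = 476.
q = (1518 − 476)/2 = 521, p = (1518 + 476)/2 = 997.
Check: 521 · 997 = 519437.

521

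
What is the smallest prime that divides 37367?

37367 is odd.
Digit sum 26, not divisible by 3.
Ends in 7: not divisible by 5.
7: 37367 = 7·5338 + 1
11: 37367 = 11·3397

11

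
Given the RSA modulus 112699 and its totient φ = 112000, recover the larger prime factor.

449

φ(n) = (p−1)(q−1) = n − (p+q) + 1, so p + q = 112699 − 112000 + 1 = 700.
p and q are the roots of t² − 700t + 112699 = 0.
Discriminant: 700² − 4·112699 = 490000 − 450796 = 39204; √39204 = 198.
q = (700 − 198)/2 = 251, p = (700 + 198)/2 = 449.
Check: 251 · 449 = 112699.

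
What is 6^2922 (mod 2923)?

1960

6^1 ≡ 6 (mod 2923)
6^2 ≡ 6^2 = 36 ≡ 36 (mod 2923)
6^4 ≡ 36^2 = 1296 ≡ 1296 (mod 2923)
6^8 ≡ 1296^2 = 1679616 ≡ 1814 (mod 2923)
6^16 ≡ 1814^2 = 3290596 ≡ 2221 (mod 2923)
6^32 ≡ 2221^2 = 4932841 ≡ 1740 (mod 2923)
6^64 ≡ 1740^2 = 3027600 ≡ 2295 (mod 2923)
6^128 ≡ 2295^2 = 5267025 ≡ 2702 (mod 2923)
6^256 ≡ 2702^2 = 7300804 ≡ 2073 (mod 2923)
6^512 ≡ 2073^2 = 4297329 ≡ 519 (mod 2923)
6^1024 ≡ 519^2 = 269361 ≡ 445 (mod 2923)
6^2048 ≡ 445^2 = 198025 ≡ 2184 (mod 2923)
2922 = 2048 + 512 + 256 + 64 + 32 + 8 + 2 in binary powers of 2.
So 6^2922 ≡ 2184 · 519 · 2073 · 2295 · 1740 · 1814 · 36 ≡ 1960 (mod 2923).
Since 1960 ≠ 1, base 6 is a Fermat witness: 2923 is composite.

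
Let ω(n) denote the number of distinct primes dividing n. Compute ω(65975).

65975 = 5^2 · 2639
2639 = 7 · 377
377 = 13 · 29
65975 = 5^2 · 7 · 13 · 29, which has 4 distinct prime factors.

4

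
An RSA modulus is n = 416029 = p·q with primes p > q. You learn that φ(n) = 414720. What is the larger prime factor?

φ(n) = (p−1)(q−1) = n − (p+q) + 1, so p + q = 416029 − 414720 + 1 = 1310.
p and q are the roots of t² − 1310t + 416029 = 0.
Discriminant: 1310² − 4·416029 = 1716100 − 1664116 = 51984; √51984 = 228.
q = (1310 − 228)/2 = 541, p = (1310 + 228)/2 = 769.
Check: 541 · 769 = 416029.

769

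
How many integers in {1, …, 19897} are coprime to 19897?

Factor: 19897 = 101 · 197.
φ(19897) = (101−1) · (197−1) = 100 · 196 = 19600.

19600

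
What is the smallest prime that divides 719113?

29

719113 is odd.
Digit sum 22, not divisible by 3.
Ends in 3: not divisible by 5.
7: 719113 = 7·102730 + 3
11: 719113 = 11·65373 + 10
13: 719113 = 13·55316 + 5
17: 719113 = 17·42300 + 13
19: 719113 = 19·37848 + 1
23: 719113 = 23·31265 + 18
29: 719113 = 29·24797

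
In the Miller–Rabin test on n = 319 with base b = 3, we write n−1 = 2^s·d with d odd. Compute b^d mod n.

319 − 1 = 318 = 2^1 · 159, so d = 159.
3^1 ≡ 3 (mod 319)
3^2 ≡ 3^2 = 9 ≡ 9 (mod 319)
3^4 ≡ 9^2 = 81 ≡ 81 (mod 319)
3^8 ≡ 81^2 = 6561 ≡ 181 (mod 319)
3^16 ≡ 181^2 = 32761 ≡ 223 (mod 319)
3^32 ≡ 223^2 = 49729 ≡ 284 (mod 319)
3^64 ≡ 284^2 = 80656 ≡ 268 (mod 319)
3^128 ≡ 268^2 = 71824 ≡ 49 (mod 319)
159 = 128 + 16 + 8 + 4 + 2 + 1 in binary powers of 2.
So 3^159 ≡ 49 · 223 · 181 · 81 · 9 · 3 ≡ 279 (mod 319).
Squaring chain: 279; never reaches −1, so base 3 is a Miller–Rabin witness that 319 is composite.

279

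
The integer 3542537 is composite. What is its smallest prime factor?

3542537 is odd.
Digit sum 29, not divisible by 3.
Ends in 7: not divisible by 5.
7: 3542537 = 7·506076 + 5
11: 3542537 = 11·322048 + 9
13: 3542537 = 13·272502 + 11
17: 3542537 = 17·208384 + 9
19: 3542537 = 19·186449 + 6
23: 3542537 = 23·154023 + 8
29: 3542537 = 29·122156 + 13
31: 3542537 = 31·114275 + 12
37: 3542537 = 37·95744 + 9
41: 3542537 = 41·86403 + 14
43: 3542537 = 43·82384 + 25
47: 3542537 = 47·75373 + 6
53: 3542537 = 53·66840 + 17
59: 3542537 = 59·60043

59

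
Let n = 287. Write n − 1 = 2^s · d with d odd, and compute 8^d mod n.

287 − 1 = 286 = 2^1 · 143, so d = 143.
8^1 ≡ 8 (mod 287)
8^2 ≡ 8^2 = 64 ≡ 64 (mod 287)
8^4 ≡ 64^2 = 4096 ≡ 78 (mod 287)
8^8 ≡ 78^2 = 6084 ≡ 57 (mod 287)
8^16 ≡ 57^2 = 3249 ≡ 92 (mod 287)
8^32 ≡ 92^2 = 8464 ≡ 141 (mod 287)
8^64 ≡ 141^2 = 19881 ≡ 78 (mod 287)
8^128 ≡ 78^2 = 6084 ≡ 57 (mod 287)
143 = 128 + 8 + 4 + 2 + 1 in binary powers of 2.
So 8^143 ≡ 57 · 57 · 78 · 64 · 8 ≡ 225 (mod 287).
Squaring chain: 225; never reaches −1, so base 8 is a Miller–Rabin witness that 287 is composite.

225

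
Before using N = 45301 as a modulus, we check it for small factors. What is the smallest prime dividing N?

89

45301 is odd.
Digit sum 13, not divisible by 3.
Ends in 1: not divisible by 5.
7: 45301 = 7·6471 + 4
11: 45301 = 11·4118 + 3
13: 45301 = 13·3484 + 9
17: 45301 = 17·2664 + 13
19: 45301 = 19·2384 + 5
23: 45301 = 23·1969 + 14
29: 45301 = 29·1562 + 3
31: 45301 = 31·1461 + 10
37: 45301 = 37·1224 + 13
41: 45301 = 41·1104 + 37
43: 45301 = 43·1053 + 22
47: 45301 = 47·963 + 40
53: 45301 = 53·854 + 39
59: 45301 = 59·767 + 48
61: 45301 = 61·742 + 39
67: 45301 = 67·676 + 9
71: 45301 = 71·638 + 3
73: 45301 = 73·620 + 41
79: 45301 = 79·573 + 34
83: 45301 = 83·545 + 66
89: 45301 = 89·509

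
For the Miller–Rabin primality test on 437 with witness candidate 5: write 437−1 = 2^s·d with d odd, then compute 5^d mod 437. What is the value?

290

437 − 1 = 436 = 2^2 · 109, so d = 109.
5^1 ≡ 5 (mod 437)
5^2 ≡ 5^2 = 25 ≡ 25 (mod 437)
5^4 ≡ 25^2 = 625 ≡ 188 (mod 437)
5^8 ≡ 188^2 = 35344 ≡ 384 (mod 437)
5^16 ≡ 384^2 = 147456 ≡ 187 (mod 437)
5^32 ≡ 187^2 = 34969 ≡ 9 (mod 437)
5^64 ≡ 9^2 = 81 ≡ 81 (mod 437)
109 = 64 + 32 + 8 + 4 + 1 in binary powers of 2.
So 5^109 ≡ 81 · 9 · 384 · 188 · 5 ≡ 290 (mod 437).
Squaring chain: 290 → 196; never reaches −1, so base 5 is a Miller–Rabin witness that 437 is composite.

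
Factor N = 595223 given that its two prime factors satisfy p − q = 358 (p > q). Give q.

Since p = q + 358, we have 595223 = q(q + 358), so q² + 358q − 595223 = 0.
Discriminant: 358² + 4·595223 = 128164 + 2380892 = 2509056; √2509056 = 1584.
q = (−358 + 1584)/2 = 613, and p = q + 358 = 971.
Check: 613 · 971 = 595223.

613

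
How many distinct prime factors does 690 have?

4

690 = 2 · 345
345 = 3 · 115
115 = 5 · 23
690 = 2 · 3 · 5 · 23, which has 4 distinct prime factors.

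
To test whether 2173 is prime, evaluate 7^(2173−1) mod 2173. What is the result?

523

7^1 ≡ 7 (mod 2173)
7^2 ≡ 7^2 = 49 ≡ 49 (mod 2173)
7^4 ≡ 49^2 = 2401 ≡ 228 (mod 2173)
7^8 ≡ 228^2 = 51984 ≡ 2005 (mod 2173)
7^16 ≡ 2005^2 = 4020025 ≡ 2148 (mod 2173)
7^32 ≡ 2148^2 = 4613904 ≡ 625 (mod 2173)
7^64 ≡ 625^2 = 390625 ≡ 1658 (mod 2173)
7^128 ≡ 1658^2 = 2748964 ≡ 119 (mod 2173)
7^256 ≡ 119^2 = 14161 ≡ 1123 (mod 2173)
7^512 ≡ 1123^2 = 1261129 ≡ 789 (mod 2173)
7^1024 ≡ 789^2 = 622521 ≡ 1043 (mod 2173)
7^2048 ≡ 1043^2 = 1087849 ≡ 1349 (mod 2173)
2172 = 2048 + 64 + 32 + 16 + 8 + 4 in binary powers of 2.
So 7^2172 ≡ 1349 · 1658 · 625 · 2148 · 2005 · 228 ≡ 523 (mod 2173).
Since 523 ≠ 1, base 7 is a Fermat witness: 2173 is composite.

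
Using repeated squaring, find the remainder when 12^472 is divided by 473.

12^1 ≡ 12 (mod 473)
12^2 ≡ 12^2 = 144 ≡ 144 (mod 473)
12^4 ≡ 144^2 = 20736 ≡ 397 (mod 473)
12^8 ≡ 397^2 = 157609 ≡ 100 (mod 473)
12^16 ≡ 100^2 = 10000 ≡ 67 (mod 473)
12^32 ≡ 67^2 = 4489 ≡ 232 (mod 473)
12^64 ≡ 232^2 = 53824 ≡ 375 (mod 473)
12^128 ≡ 375^2 = 140625 ≡ 144 (mod 473)
12^256 ≡ 144^2 = 20736 ≡ 397 (mod 473)
472 = 256 + 128 + 64 + 16 + 8 in binary powers of 2.
So 12^472 ≡ 397 · 144 · 375 · 67 · 100 ≡ 210 (mod 473).
Since 210 ≠ 1, base 12 is a Fermat witness: 473 is composite.

210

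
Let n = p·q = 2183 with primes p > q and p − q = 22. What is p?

Since p = q + 22, we have 2183 = q(q + 22), so q² + 22q − 2183 = 0.
Discriminant: 22² + 4·2183 = 484 + 8732 = 9216; √9216 = 96.
q = (−22 + 96)/2 = 37, and p = q + 22 = 59.
Check: 37 · 59 = 2183.

59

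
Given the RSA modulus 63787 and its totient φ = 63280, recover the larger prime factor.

281

φ(n) = (p−1)(q−1) = n − (p+q) + 1, so p + q = 63787 − 63280 + 1 = 508.
p and q are the roots of t² − 508t + 63787 = 0.
Discriminant: 508² − 4·63787 = 258064 − 255148 = 2916; √2916 = 54.
q = (508 − 54)/2 = 227, p = (508 + 54)/2 = 281.
Check: 227 · 281 = 63787.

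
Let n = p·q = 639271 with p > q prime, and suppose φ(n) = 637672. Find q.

φ(n) = (p−1)(q−1) = n − (p+q) + 1, so p + q = 639271 − 637672 + 1 = 1600.
p and q are the roots of t² − 1600t + 639271 = 0.
Discriminant: 1600² − 4·639271 = 2560000 − 2557084 = 2916; √2916 = 54.
q = (1600 − 54)/2 = 773, p = (1600 + 54)/2 = 827.
Check: 773 · 827 = 639271.

773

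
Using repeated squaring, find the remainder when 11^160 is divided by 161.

32

11^1 ≡ 11 (mod 161)
11^2 ≡ 11^2 = 121 ≡ 121 (mod 161)
11^4 ≡ 121^2 = 14641 ≡ 151 (mod 161)
11^8 ≡ 151^2 = 22801 ≡ 100 (mod 161)
11^16 ≡ 100^2 = 10000 ≡ 18 (mod 161)
11^32 ≡ 18^2 = 324 ≡ 2 (mod 161)
11^64 ≡ 2^2 = 4 ≡ 4 (mod 161)
11^128 ≡ 4^2 = 16 ≡ 16 (mod 161)
160 = 128 + 32 in binary powers of 2.
So 11^160 ≡ 16 · 2 ≡ 32 (mod 161).
Since 32 ≠ 1, base 11 is a Fermat witness: 161 is composite.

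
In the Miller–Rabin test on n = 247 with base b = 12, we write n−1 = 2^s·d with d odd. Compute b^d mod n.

247 − 1 = 246 = 2^1 · 123, so d = 123.
12^1 ≡ 12 (mod 247)
12^2 ≡ 12^2 = 144 ≡ 144 (mod 247)
12^4 ≡ 144^2 = 20736 ≡ 235 (mod 247)
12^8 ≡ 235^2 = 55225 ≡ 144 (mod 247)
12^16 ≡ 144^2 = 20736 ≡ 235 (mod 247)
12^32 ≡ 235^2 = 55225 ≡ 144 (mod 247)
12^64 ≡ 144^2 = 20736 ≡ 235 (mod 247)
123 = 64 + 32 + 16 + 8 + 2 + 1 in binary powers of 2.
So 12^123 ≡ 235 · 144 · 235 · 144 · 144 · 12 ≡ 246 (mod 247).
Since 12^d ≡ 246 (mod 247), base 12 does not prove 247 composite.

246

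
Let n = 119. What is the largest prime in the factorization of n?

17

119 = 7 · 17
17 is prime.
So 119 = 7 · 17; the largest prime factor is 17.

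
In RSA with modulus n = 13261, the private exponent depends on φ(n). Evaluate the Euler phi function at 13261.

Factor: 13261 = 89 · 149.
φ(13261) = (89−1) · (149−1) = 88 · 148 = 13024.

13024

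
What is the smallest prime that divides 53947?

73

53947 is odd.
Digit sum 28, not divisible by 3.
Ends in 7: not divisible by 5.
7: 53947 = 7·7706 + 5
11: 53947 = 11·4904 + 3
13: 53947 = 13·4149 + 10
17: 53947 = 17·3173 + 6
19: 53947 = 19·2839 + 6
23: 53947 = 23·2345 + 12
29: 53947 = 29·1860 + 7
31: 53947 = 31·1740 + 7
37: 53947 = 37·1458 + 1
41: 53947 = 41·1315 + 32
43: 53947 = 43·1254 + 25
47: 53947 = 47·1147 + 38
53: 53947 = 53·1017 + 46
59: 53947 = 59·914 + 21
61: 53947 = 61·884 + 23
67: 53947 = 67·805 + 12
71: 53947 = 71·759 + 58
73: 53947 = 73·739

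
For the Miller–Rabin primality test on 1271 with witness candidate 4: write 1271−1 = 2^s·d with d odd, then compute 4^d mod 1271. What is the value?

1271 − 1 = 1270 = 2^1 · 635, so d = 635.
4^1 ≡ 4 (mod 1271)
4^2 ≡ 4^2 = 16 ≡ 16 (mod 1271)
4^4 ≡ 16^2 = 256 ≡ 256 (mod 1271)
4^8 ≡ 256^2 = 65536 ≡ 715 (mod 1271)
4^16 ≡ 715^2 = 511225 ≡ 283 (mod 1271)
4^32 ≡ 283^2 = 80089 ≡ 16 (mod 1271)
4^64 ≡ 16^2 = 256 ≡ 256 (mod 1271)
4^128 ≡ 256^2 = 65536 ≡ 715 (mod 1271)
4^256 ≡ 715^2 = 511225 ≡ 283 (mod 1271)
4^512 ≡ 283^2 = 80089 ≡ 16 (mod 1271)
635 = 512 + 64 + 32 + 16 + 8 + 2 + 1 in binary powers of 2.
So 4^635 ≡ 16 · 256 · 16 · 283 · 715 · 16 · 4 ≡ 1024 (mod 1271).
Squaring chain: 1024; never reaches −1, so base 4 is a Miller–Rabin witness that 1271 is composite.

1024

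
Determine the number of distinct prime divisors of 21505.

4

21505 = 5 · 4301
4301 = 11 · 391
391 = 17 · 23
21505 = 5 · 11 · 17 · 23, which has 4 distinct prime factors.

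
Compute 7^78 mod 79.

7^1 ≡ 7 (mod 79)
7^2 ≡ 7^2 = 49 ≡ 49 (mod 79)
7^4 ≡ 49^2 = 2401 ≡ 31 (mod 79)
7^8 ≡ 31^2 = 961 ≡ 13 (mod 79)
7^16 ≡ 13^2 = 169 ≡ 11 (mod 79)
7^32 ≡ 11^2 = 121 ≡ 42 (mod 79)
7^64 ≡ 42^2 = 1764 ≡ 26 (mod 79)
78 = 64 + 8 + 4 + 2 in binary powers of 2.
So 7^78 ≡ 26 · 13 · 31 · 49 ≡ 1 (mod 79).
Since the result is 1, base 7 gives no evidence that 79 is composite.

1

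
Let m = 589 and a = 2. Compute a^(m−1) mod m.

163

2^1 ≡ 2 (mod 589)
2^2 ≡ 2^2 = 4 ≡ 4 (mod 589)
2^4 ≡ 4^2 = 16 ≡ 16 (mod 589)
2^8 ≡ 16^2 = 256 ≡ 256 (mod 589)
2^16 ≡ 256^2 = 65536 ≡ 157 (mod 589)
2^32 ≡ 157^2 = 24649 ≡ 500 (mod 589)
2^64 ≡ 500^2 = 250000 ≡ 264 (mod 589)
2^128 ≡ 264^2 = 69696 ≡ 194 (mod 589)
2^256 ≡ 194^2 = 37636 ≡ 529 (mod 589)
2^512 ≡ 529^2 = 279841 ≡ 66 (mod 589)
588 = 512 + 64 + 8 + 4 in binary powers of 2.
So 2^588 ≡ 66 · 264 · 256 · 16 ≡ 163 (mod 589).
Since 163 ≠ 1, base 2 is a Fermat witness: 589 is composite.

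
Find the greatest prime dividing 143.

13

143 = 11 · 13
13 is prime.
So 143 = 11 · 13; the largest prime factor is 13.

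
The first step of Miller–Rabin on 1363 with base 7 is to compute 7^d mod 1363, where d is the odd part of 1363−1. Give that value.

1363 − 1 = 1362 = 2^1 · 681, so d = 681.
7^1 ≡ 7 (mod 1363)
7^2 ≡ 7^2 = 49 ≡ 49 (mod 1363)
7^4 ≡ 49^2 = 2401 ≡ 1038 (mod 1363)
7^8 ≡ 1038^2 = 1077444 ≡ 674 (mod 1363)
7^16 ≡ 674^2 = 454276 ≡ 397 (mod 1363)
7^32 ≡ 397^2 = 157609 ≡ 864 (mod 1363)
7^64 ≡ 864^2 = 746496 ≡ 935 (mod 1363)
7^128 ≡ 935^2 = 874225 ≡ 542 (mod 1363)
7^256 ≡ 542^2 = 293764 ≡ 719 (mod 1363)
7^512 ≡ 719^2 = 516961 ≡ 384 (mod 1363)
681 = 512 + 128 + 32 + 8 + 1 in binary powers of 2.
So 7^681 ≡ 384 · 542 · 864 · 674 · 7 ≡ 1209 (mod 1363).
Squaring chain: 1209; never reaches −1, so base 7 is a Miller–Rabin witness that 1363 is composite.

1209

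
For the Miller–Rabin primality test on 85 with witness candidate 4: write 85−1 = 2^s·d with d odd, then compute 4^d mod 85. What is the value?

4

85 − 1 = 84 = 2^2 · 21, so d = 21.
4^1 ≡ 4 (mod 85)
4^2 ≡ 4^2 = 16 ≡ 16 (mod 85)
4^4 ≡ 16^2 = 256 ≡ 1 (mod 85)
4^8 ≡ 1^2 = 1 ≡ 1 (mod 85)
4^16 ≡ 1^2 = 1 ≡ 1 (mod 85)
21 = 16 + 4 + 1 in binary powers of 2.
So 4^21 ≡ 1 · 1 · 4 ≡ 4 (mod 85).
Squaring chain: 4 → 16; never reaches −1, so base 4 is a Miller–Rabin witness that 85 is composite.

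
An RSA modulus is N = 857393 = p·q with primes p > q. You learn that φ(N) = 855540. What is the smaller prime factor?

883

φ(n) = (p−1)(q−1) = n − (p+q) + 1, so p + q = 857393 − 855540 + 1 = 1854.
p and q are the roots of t² − 1854t + 857393 = 0.
Discriminant: 1854² − 4·857393 = 3437316 − 3429572 = 7744; √7744 = 88.
q = (1854 − 88)/2 = 883, p = (1854 + 88)/2 = 971.
Check: 883 · 971 = 857393.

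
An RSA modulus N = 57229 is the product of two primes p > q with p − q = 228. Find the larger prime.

Since p = q + 228, we have 57229 = q(q + 228), so q² + 228q − 57229 = 0.
Discriminant: 228² + 4·57229 = 51984 + 228916 = 280900; √280900 = 530.
q = (−228 + 530)/2 = 151, and p = q + 228 = 379.
Check: 151 · 379 = 57229.

379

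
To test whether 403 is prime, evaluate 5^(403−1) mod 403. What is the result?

5^1 ≡ 5 (mod 403)
5^2 ≡ 5^2 = 25 ≡ 25 (mod 403)
5^4 ≡ 25^2 = 625 ≡ 222 (mod 403)
5^8 ≡ 222^2 = 49284 ≡ 118 (mod 403)
5^16 ≡ 118^2 = 13924 ≡ 222 (mod 403)
5^32 ≡ 222^2 = 49284 ≡ 118 (mod 403)
5^64 ≡ 118^2 = 13924 ≡ 222 (mod 403)
5^128 ≡ 222^2 = 49284 ≡ 118 (mod 403)
5^256 ≡ 118^2 = 13924 ≡ 222 (mod 403)
402 = 256 + 128 + 16 + 2 in binary powers of 2.
So 5^402 ≡ 222 · 118 · 222 · 25 ≡ 311 (mod 403).
Since 311 ≠ 1, base 5 is a Fermat witness: 403 is composite.

311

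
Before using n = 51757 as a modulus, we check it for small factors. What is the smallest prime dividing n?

73

51757 is odd.
Digit sum 25, not divisible by 3.
Ends in 7: not divisible by 5.
7: 51757 = 7·7393 + 6
11: 51757 = 11·4705 + 2
13: 51757 = 13·3981 + 4
17: 51757 = 17·3044 + 9
19: 51757 = 19·2724 + 1
23: 51757 = 23·2250 + 7
29: 51757 = 29·1784 + 21
31: 51757 = 31·1669 + 18
37: 51757 = 37·1398 + 31
41: 51757 = 41·1262 + 15
43: 51757 = 43·1203 + 28
47: 51757 = 47·1101 + 10
53: 51757 = 53·976 + 29
59: 51757 = 59·877 + 14
61: 51757 = 61·848 + 29
67: 51757 = 67·772 + 33
71: 51757 = 71·728 + 69
73: 51757 = 73·709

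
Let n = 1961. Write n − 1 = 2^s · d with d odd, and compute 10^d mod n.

1210

1961 − 1 = 1960 = 2^3 · 245, so d = 245.
10^1 ≡ 10 (mod 1961)
10^2 ≡ 10^2 = 100 ≡ 100 (mod 1961)
10^4 ≡ 100^2 = 10000 ≡ 195 (mod 1961)
10^8 ≡ 195^2 = 38025 ≡ 766 (mod 1961)
10^16 ≡ 766^2 = 586756 ≡ 417 (mod 1961)
10^32 ≡ 417^2 = 173889 ≡ 1321 (mod 1961)
10^64 ≡ 1321^2 = 1745041 ≡ 1712 (mod 1961)
10^128 ≡ 1712^2 = 2930944 ≡ 1210 (mod 1961)
245 = 128 + 64 + 32 + 16 + 4 + 1 in binary powers of 2.
So 10^245 ≡ 1210 · 1712 · 1321 · 417 · 195 · 10 ≡ 1210 (mod 1961).
Squaring chain: 1210 → 1194 → 1950; never reaches −1, so base 10 is a Miller–Rabin witness that 1961 is composite.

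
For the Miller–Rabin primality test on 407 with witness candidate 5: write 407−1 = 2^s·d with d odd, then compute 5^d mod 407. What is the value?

407 − 1 = 406 = 2^1 · 203, so d = 203.
5^1 ≡ 5 (mod 407)
5^2 ≡ 5^2 = 25 ≡ 25 (mod 407)
5^4 ≡ 25^2 = 625 ≡ 218 (mod 407)
5^8 ≡ 218^2 = 47524 ≡ 312 (mod 407)
5^16 ≡ 312^2 = 97344 ≡ 71 (mod 407)
5^32 ≡ 71^2 = 5041 ≡ 157 (mod 407)
5^64 ≡ 157^2 = 24649 ≡ 229 (mod 407)
5^128 ≡ 229^2 = 52441 ≡ 345 (mod 407)
203 = 128 + 64 + 8 + 2 + 1 in binary powers of 2.
So 5^203 ≡ 345 · 229 · 312 · 25 · 5 ≡ 279 (mod 407).
Squaring chain: 279; never reaches −1, so base 5 is a Miller–Rabin witness that 407 is composite.

279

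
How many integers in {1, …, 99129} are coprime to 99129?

65360

Factor: 99129 = 3 · 173 · 191.
φ(99129) = (3−1) · (173−1) · (191−1) = 2 · 172 · 190 = 65360.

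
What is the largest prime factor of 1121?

1121 = 19 · 59
59 is prime.
So 1121 = 19 · 59; the largest prime factor is 59.

59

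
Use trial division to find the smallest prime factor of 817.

19

817 is odd.
Digit sum 16, not divisible by 3.
Ends in 7: not divisible by 5.
7: 817 = 7·116 + 5
11: 817 = 11·74 + 3
13: 817 = 13·62 + 11
17: 817 = 17·48 + 1
19: 817 = 19·43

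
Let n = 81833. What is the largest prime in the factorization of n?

73

81833 = 19 · 4307
4307 = 59 · 73
73 is prime.
So 81833 = 19 · 59 · 73; the largest prime factor is 73.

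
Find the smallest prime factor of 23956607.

71

23956607 is odd.
Digit sum 38, not divisible by 3.
Ends in 7: not divisible by 5.
7: 23956607 = 7·3422372 + 3
11: 23956607 = 11·2177873 + 4
13: 23956607 = 13·1842815 + 12
17: 23956607 = 17·1409212 + 3
19: 23956607 = 19·1260874 + 1
23: 23956607 = 23·1041591 + 14
29: 23956607 = 29·826089 + 26
31: 23956607 = 31·772793 + 24
37: 23956607 = 37·647475 + 32
41: 23956607 = 41·584307 + 20
43: 23956607 = 43·557130 + 17
47: 23956607 = 47·509715 + 2
53: 23956607 = 53·452011 + 24
59: 23956607 = 59·406044 + 11
61: 23956607 = 61·392731 + 16
67: 23956607 = 67·357561 + 20
71: 23956607 = 71·337417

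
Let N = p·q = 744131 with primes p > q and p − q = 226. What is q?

Since p = q + 226, we have 744131 = q(q + 226), so q² + 226q − 744131 = 0.
Discriminant: 226² + 4·744131 = 51076 + 2976524 = 3027600; √3027600 = 1740.
q = (−226 + 1740)/2 = 757, and p = q + 226 = 983.
Check: 757 · 983 = 744131.

757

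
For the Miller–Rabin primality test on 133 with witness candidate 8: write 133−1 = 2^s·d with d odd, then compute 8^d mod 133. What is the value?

113

133 − 1 = 132 = 2^2 · 33, so d = 33.
8^1 ≡ 8 (mod 133)
8^2 ≡ 8^2 = 64 ≡ 64 (mod 133)
8^4 ≡ 64^2 = 4096 ≡ 106 (mod 133)
8^8 ≡ 106^2 = 11236 ≡ 64 (mod 133)
8^16 ≡ 64^2 = 4096 ≡ 106 (mod 133)
8^32 ≡ 106^2 = 11236 ≡ 64 (mod 133)
33 = 32 + 1 in binary powers of 2.
So 8^33 ≡ 64 · 8 ≡ 113 (mod 133).
Squaring chain: 113 → 1; never reaches −1, so base 8 is a Miller–Rabin witness that 133 is composite.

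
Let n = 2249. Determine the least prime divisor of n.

13

2249 is odd.
Digit sum 17, not divisible by 3.
Ends in 9: not divisible by 5.
7: 2249 = 7·321 + 2
11: 2249 = 11·204 + 5
13: 2249 = 13·173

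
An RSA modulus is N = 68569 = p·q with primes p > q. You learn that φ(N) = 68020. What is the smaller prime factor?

191

φ(n) = (p−1)(q−1) = n − (p+q) + 1, so p + q = 68569 − 68020 + 1 = 550.
p and q are the roots of t² − 550t + 68569 = 0.
Discriminant: 550² − 4·68569 = 302500 − 274276 = 28224; √28224 = 168.
q = (550 − 168)/2 = 191, p = (550 + 168)/2 = 359.
Check: 191 · 359 = 68569.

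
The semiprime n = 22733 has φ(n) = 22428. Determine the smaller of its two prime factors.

127

φ(n) = (p−1)(q−1) = n − (p+q) + 1, so p + q = 22733 − 22428 + 1 = 306.
p and q are the roots of t² − 306t + 22733 = 0.
Discriminant: 306² − 4·22733 = 93636 − 90932 = 2704; √2704 = 52.
q = (306 − 52)/2 = 127, p = (306 + 52)/2 = 179.
Check: 127 · 179 = 22733.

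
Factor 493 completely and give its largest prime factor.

493 = 17 · 29
29 is prime.
So 493 = 17 · 29; the largest prime factor is 29.

29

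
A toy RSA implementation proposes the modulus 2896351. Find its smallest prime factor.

43

2896351 is odd.
Digit sum 34, not divisible by 3.
Ends in 1: not divisible by 5.
7: 2896351 = 7·413764 + 3
11: 2896351 = 11·263304 + 7
13: 2896351 = 13·222796 + 3
17: 2896351 = 17·170373 + 10
19: 2896351 = 19·152439 + 10
23: 2896351 = 23·125928 + 7
29: 2896351 = 29·99874 + 5
31: 2896351 = 31·93430 + 21
37: 2896351 = 37·78279 + 28
41: 2896351 = 41·70642 + 29
43: 2896351 = 43·67357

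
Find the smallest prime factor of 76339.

97

76339 is odd.
Digit sum 28, not divisible by 3.
Ends in 9: not divisible by 5.
7: 76339 = 7·10905 + 4
11: 76339 = 11·6939 + 10
13: 76339 = 13·5872 + 3
17: 76339 = 17·4490 + 9
19: 76339 = 19·4017 + 16
23: 76339 = 23·3319 + 2
29: 76339 = 29·2632 + 11
31: 76339 = 31·2462 + 17
37: 76339 = 37·2063 + 8
41: 76339 = 41·1861 + 38
43: 76339 = 43·1775 + 14
47: 76339 = 47·1624 + 11
53: 76339 = 53·1440 + 19
59: 76339 = 59·1293 + 52
61: 76339 = 61·1251 + 28
67: 76339 = 67·1139 + 26
71: 76339 = 71·1075 + 14
73: 76339 = 73·1045 + 54
79: 76339 = 79·966 + 25
83: 76339 = 83·919 + 62
89: 76339 = 89·857 + 66
97: 76339 = 97·787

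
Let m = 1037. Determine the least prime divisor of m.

17

1037 is odd.
Digit sum 11, not divisible by 3.
Ends in 7: not divisible by 5.
7: 1037 = 7·148 + 1
11: 1037 = 11·94 + 3
13: 1037 = 13·79 + 10
17: 1037 = 17·61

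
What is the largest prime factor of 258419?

67

258419 = 7 · 36917
36917 = 19 · 1943
1943 = 29 · 67
67 is prime.
So 258419 = 7 · 19 · 29 · 67; the largest prime factor is 67.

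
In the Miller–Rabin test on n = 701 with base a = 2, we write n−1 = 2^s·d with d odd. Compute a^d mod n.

566

701 − 1 = 700 = 2^2 · 175, so d = 175.
2^1 ≡ 2 (mod 701)
2^2 ≡ 2^2 = 4 ≡ 4 (mod 701)
2^4 ≡ 4^2 = 16 ≡ 16 (mod 701)
2^8 ≡ 16^2 = 256 ≡ 256 (mod 701)
2^16 ≡ 256^2 = 65536 ≡ 343 (mod 701)
2^32 ≡ 343^2 = 117649 ≡ 582 (mod 701)
2^64 ≡ 582^2 = 338724 ≡ 141 (mod 701)
2^128 ≡ 141^2 = 19881 ≡ 253 (mod 701)
175 = 128 + 32 + 8 + 4 + 2 + 1 in binary powers of 2.
So 2^175 ≡ 253 · 582 · 256 · 16 · 4 · 2 ≡ 566 (mod 701).
Squaring chain: 566 → 700; reaches −1, so base 2 does not prove 701 composite.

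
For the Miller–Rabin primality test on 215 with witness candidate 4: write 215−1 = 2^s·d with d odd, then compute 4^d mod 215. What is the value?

215 − 1 = 214 = 2^1 · 107, so d = 107.
4^1 ≡ 4 (mod 215)
4^2 ≡ 4^2 = 16 ≡ 16 (mod 215)
4^4 ≡ 16^2 = 256 ≡ 41 (mod 215)
4^8 ≡ 41^2 = 1681 ≡ 176 (mod 215)
4^16 ≡ 176^2 = 30976 ≡ 16 (mod 215)
4^32 ≡ 16^2 = 256 ≡ 41 (mod 215)
4^64 ≡ 41^2 = 1681 ≡ 176 (mod 215)
107 = 64 + 32 + 8 + 2 + 1 in binary powers of 2.
So 4^107 ≡ 176 · 41 · 176 · 16 · 4 ≡ 59 (mod 215).
Squaring chain: 59; never reaches −1, so base 4 is a Miller–Rabin witness that 215 is composite.

59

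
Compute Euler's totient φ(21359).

Factor: 21359 = 13 · 31 · 53.
φ(21359) = (13−1) · (31−1) · (53−1) = 12 · 30 · 52 = 18720.

18720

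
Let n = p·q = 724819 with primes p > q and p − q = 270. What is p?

Since p = q + 270, we have 724819 = q(q + 270), so q² + 270q − 724819 = 0.
Discriminant: 270² + 4·724819 = 72900 + 2899276 = 2972176; √2972176 = 1724.
q = (−270 + 1724)/2 = 727, and p = q + 270 = 997.
Check: 727 · 997 = 724819.

997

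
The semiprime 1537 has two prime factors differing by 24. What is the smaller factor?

Since p = q + 24, we have 1537 = q(q + 24), so q² + 24q − 1537 = 0.
Discriminant: 24² + 4·1537 = 576 + 6148 = 6724; √6724 = 82.
q = (−24 + 82)/2 = 29, and p = q + 24 = 53.
Check: 29 · 53 = 1537.

29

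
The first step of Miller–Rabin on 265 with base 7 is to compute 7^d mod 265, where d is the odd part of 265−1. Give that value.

265 − 1 = 264 = 2^3 · 33, so d = 33.
7^1 ≡ 7 (mod 265)
7^2 ≡ 7^2 = 49 ≡ 49 (mod 265)
7^4 ≡ 49^2 = 2401 ≡ 16 (mod 265)
7^8 ≡ 16^2 = 256 ≡ 256 (mod 265)
7^16 ≡ 256^2 = 65536 ≡ 81 (mod 265)
7^32 ≡ 81^2 = 6561 ≡ 201 (mod 265)
33 = 32 + 1 in binary powers of 2.
So 7^33 ≡ 201 · 7 ≡ 82 (mod 265).
Squaring chain: 82 → 99 → 261; never reaches −1, so base 7 is a Miller–Rabin witness that 265 is composite.

82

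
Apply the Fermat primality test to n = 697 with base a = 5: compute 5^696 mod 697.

5^1 ≡ 5 (mod 697)
5^2 ≡ 5^2 = 25 ≡ 25 (mod 697)
5^4 ≡ 25^2 = 625 ≡ 625 (mod 697)
5^8 ≡ 625^2 = 390625 ≡ 305 (mod 697)
5^16 ≡ 305^2 = 93025 ≡ 324 (mod 697)
5^32 ≡ 324^2 = 104976 ≡ 426 (mod 697)
5^64 ≡ 426^2 = 181476 ≡ 256 (mod 697)
5^128 ≡ 256^2 = 65536 ≡ 18 (mod 697)
5^256 ≡ 18^2 = 324 ≡ 324 (mod 697)
5^512 ≡ 324^2 = 104976 ≡ 426 (mod 697)
696 = 512 + 128 + 32 + 16 + 8 in binary powers of 2.
So 5^696 ≡ 426 · 18 · 426 · 324 · 305 ≡ 611 (mod 697).
Since 611 ≠ 1, base 5 is a Fermat witness: 697 is composite.

611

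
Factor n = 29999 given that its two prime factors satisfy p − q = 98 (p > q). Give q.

131

Since p = q + 98, we have 29999 = q(q + 98), so q² + 98q − 29999 = 0.
Discriminant: 98² + 4·29999 = 9604 + 119996 = 129600; √129600 = 360.
q = (−98 + 360)/2 = 131, and p = q + 98 = 229.
Check: 131 · 229 = 29999.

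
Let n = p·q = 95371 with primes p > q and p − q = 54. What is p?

Since p = q + 54, we have 95371 = q(q + 54), so q² + 54q − 95371 = 0.
Discriminant: 54² + 4·95371 = 2916 + 381484 = 384400; √384400 = 620.
q = (−54 + 620)/2 = 283, and p = q + 54 = 337.
Check: 283 · 337 = 95371.

337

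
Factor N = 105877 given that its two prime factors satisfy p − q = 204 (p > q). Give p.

443

Since p = q + 204, we have 105877 = q(q + 204), so q² + 204q − 105877 = 0.
Discriminant: 204² + 4·105877 = 41616 + 423508 = 465124; √465124 = 682.
q = (−204 + 682)/2 = 239, and p = q + 204 = 443.
Check: 239 · 443 = 105877.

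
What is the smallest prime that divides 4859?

4859 is odd.
Digit sum 26, not divisible by 3.
Ends in 9: not divisible by 5.
7: 4859 = 7·694 + 1
11: 4859 = 11·441 + 8
13: 4859 = 13·373 + 10
17: 4859 = 17·285 + 14
19: 4859 = 19·255 + 14
23: 4859 = 23·211 + 6
29: 4859 = 29·167 + 16
31: 4859 = 31·156 + 23
37: 4859 = 37·131 + 12
41: 4859 = 41·118 + 21
43: 4859 = 43·113

43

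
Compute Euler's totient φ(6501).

3920

Factor: 6501 = 3 · 11 · 197.
φ(6501) = (3−1) · (11−1) · (197−1) = 2 · 10 · 196 = 3920.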